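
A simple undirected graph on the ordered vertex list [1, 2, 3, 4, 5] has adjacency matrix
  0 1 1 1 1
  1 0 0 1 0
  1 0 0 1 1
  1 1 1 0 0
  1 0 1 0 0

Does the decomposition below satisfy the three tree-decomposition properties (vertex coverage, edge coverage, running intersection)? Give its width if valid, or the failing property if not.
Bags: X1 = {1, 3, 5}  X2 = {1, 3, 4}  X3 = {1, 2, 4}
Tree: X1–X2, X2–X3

Yes; width 2.

Every vertex of G appears in some bag (union = {1, 2, 3, 4, 5}); every edge is covered by a bag; and for each vertex v the set of bags containing v is connected in the bag tree. The decomposition is therefore valid. The largest bag has 3 vertices, so the width is 2.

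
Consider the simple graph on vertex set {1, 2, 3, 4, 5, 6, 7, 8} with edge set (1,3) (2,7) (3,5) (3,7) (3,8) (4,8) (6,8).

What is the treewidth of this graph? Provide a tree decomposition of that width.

Each bag holds 2 vertices, so the decomposition has width 1, which upper-bounds the treewidth. Any graph with an edge has treewidth ≥ 1, and G has the edge 8–3. Therefore the treewidth is 1.

Treewidth 1.
One optimal decomposition is:
Bags: B1 = {3, 8}  B2 = {3, 7}  B3 = {3, 5}  B4 = {2, 7}  B5 = {4, 8}  B6 = {1, 3}  B7 = {6, 8}
Tree: B1–B2, B1–B3, B2–B4, B1–B5, B1–B6, B5–B7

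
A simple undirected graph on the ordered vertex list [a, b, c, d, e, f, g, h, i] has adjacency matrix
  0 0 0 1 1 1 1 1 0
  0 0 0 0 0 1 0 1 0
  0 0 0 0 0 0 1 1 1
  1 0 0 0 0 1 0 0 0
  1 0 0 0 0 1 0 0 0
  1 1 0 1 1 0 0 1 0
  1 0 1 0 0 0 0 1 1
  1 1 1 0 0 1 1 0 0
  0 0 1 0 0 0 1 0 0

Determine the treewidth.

A width-2 tree decomposition is:
Bags: B1 = {a, f, h}  B2 = {a, g, h}  B3 = {b, f, h}  B4 = {a, e, f}  B5 = {a, d, f}  B6 = {c, g, h}  B7 = {c, g, i}
Tree: B1–B2, B1–B3, B1–B4, B1–B5, B2–B6, B6–B7
Every bag has size at most 3, so the width is 3 − 1 = 2 and tw(G) ≤ 2. Conversely, {c, g, h} is a clique of size 3, and the vertices of any clique must share a bag in every tree decomposition; so some bag has ≥ 3 vertices and tw(G) ≥ 2. Hence tw(G) = 2 exactly.

2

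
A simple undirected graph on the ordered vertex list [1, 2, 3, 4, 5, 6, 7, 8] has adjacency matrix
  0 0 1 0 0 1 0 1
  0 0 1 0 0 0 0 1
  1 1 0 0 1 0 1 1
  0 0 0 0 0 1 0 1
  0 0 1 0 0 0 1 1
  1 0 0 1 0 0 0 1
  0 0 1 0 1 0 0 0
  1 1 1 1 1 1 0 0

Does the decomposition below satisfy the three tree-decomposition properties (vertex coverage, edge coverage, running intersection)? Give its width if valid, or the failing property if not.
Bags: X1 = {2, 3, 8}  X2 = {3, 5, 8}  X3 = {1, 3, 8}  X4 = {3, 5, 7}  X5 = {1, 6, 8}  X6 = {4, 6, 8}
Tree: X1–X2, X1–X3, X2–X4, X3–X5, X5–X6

Every vertex of G appears in some bag (union = {1, 2, 3, 4, 5, 6, 7, 8}); every edge is covered by a bag; and for each vertex v the set of bags containing v is connected in the bag tree. The decomposition is therefore valid. The largest bag has 3 vertices, so the width is 2.

Yes; width 2.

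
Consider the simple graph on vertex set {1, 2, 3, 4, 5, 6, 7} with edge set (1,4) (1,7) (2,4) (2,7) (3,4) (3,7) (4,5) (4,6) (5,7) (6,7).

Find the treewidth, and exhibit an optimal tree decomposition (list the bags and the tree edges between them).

The largest bag has 3 vertices, giving width 2; this decomposition certifies tw(G) ≤ 2. The edges 7–3–4–5–7 form a cycle, so G is not a tree and its treewidth is at least 2. Therefore the treewidth is 2.

Treewidth 2.
Bags: B1 = {3, 4, 7}  B2 = {4, 5, 7}  B3 = {1, 4, 7}  B4 = {4, 6, 7}  B5 = {2, 4, 7}
Tree: B1–B2, B2–B3, B3–B4, B4–B5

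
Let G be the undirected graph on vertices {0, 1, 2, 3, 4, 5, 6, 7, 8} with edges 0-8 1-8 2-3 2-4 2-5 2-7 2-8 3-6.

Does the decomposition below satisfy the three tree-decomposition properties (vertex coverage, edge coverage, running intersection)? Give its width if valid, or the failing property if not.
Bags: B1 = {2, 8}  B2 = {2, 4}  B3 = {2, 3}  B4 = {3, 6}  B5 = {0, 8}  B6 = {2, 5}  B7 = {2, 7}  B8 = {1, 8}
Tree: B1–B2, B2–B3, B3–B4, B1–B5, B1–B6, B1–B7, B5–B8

Yes; width 1.

Vertex coverage: the bags together contain {0, 1, 2, 3, 4, 5, 6, 7, 8}, the full vertex set. Edge coverage: each edge of G has both endpoints in at least one bag. Running intersection: for every vertex, the bags containing it form a connected subtree. All three properties hold, so this is a valid tree decomposition of width max|bag| − 1 = 1, and hence tw(G) ≤ 1.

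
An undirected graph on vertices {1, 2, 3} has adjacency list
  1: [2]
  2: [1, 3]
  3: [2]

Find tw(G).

A width-1 tree decomposition is:
Bags: B1 = {2, 3}  B2 = {1, 2}
Tree: B1–B2
Every bag has size at most 2, so the width is 2 − 1 = 1 and tw(G) ≤ 1. Any graph with an edge has treewidth ≥ 1, and G has the edge 3–2. Hence tw(G) = 1 exactly.

1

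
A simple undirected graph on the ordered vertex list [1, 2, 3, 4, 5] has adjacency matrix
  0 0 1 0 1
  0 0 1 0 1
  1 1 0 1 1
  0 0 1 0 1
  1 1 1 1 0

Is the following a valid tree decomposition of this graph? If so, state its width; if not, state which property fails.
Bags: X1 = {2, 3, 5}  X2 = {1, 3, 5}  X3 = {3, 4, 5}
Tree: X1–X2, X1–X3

Vertex coverage: the bags together contain {1, 2, 3, 4, 5}, the full vertex set. Edge coverage: each edge of G has both endpoints in at least one bag. Running intersection: for every vertex, the bags containing it form a connected subtree. All three properties hold, so this is a valid tree decomposition of width max|bag| − 1 = 2, and hence tw(G) ≤ 2.

Yes; width 2.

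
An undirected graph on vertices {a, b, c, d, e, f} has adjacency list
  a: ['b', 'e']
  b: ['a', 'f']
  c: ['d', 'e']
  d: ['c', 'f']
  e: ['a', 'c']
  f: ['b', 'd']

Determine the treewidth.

A width-2 tree decomposition is:
Bags: B1 = {a, c, e}  B2 = {a, c, d}  B3 = {a, d, f}  B4 = {a, b, f}
Tree: B1–B2, B2–B3, B3–B4
Every bag has size at most 3, so the width is 3 − 1 = 2 and tw(G) ≤ 2. The edges a–e–c–d–f–b–a form a cycle, so G is not a tree and its treewidth is at least 2. The upper and lower bounds meet at 2, so that is the treewidth.

2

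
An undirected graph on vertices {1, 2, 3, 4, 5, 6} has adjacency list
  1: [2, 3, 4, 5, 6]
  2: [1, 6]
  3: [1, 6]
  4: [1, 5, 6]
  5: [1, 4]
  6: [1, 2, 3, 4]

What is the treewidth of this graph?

2

A width-2 tree decomposition is:
Bags: B1 = {1, 4, 5}  B2 = {1, 4, 6}  B3 = {1, 2, 6}  B4 = {1, 3, 6}
Tree: B1–B2, B2–B3, B3–B4
Every bag has size at most 3, so the width is 3 − 1 = 2 and tw(G) ≤ 2. Conversely, {1, 4, 5} is a clique of size 3, and the vertices of any clique must share a bag in every tree decomposition; so some bag has ≥ 3 vertices and tw(G) ≥ 2. The upper and lower bounds meet at 2, so that is the treewidth.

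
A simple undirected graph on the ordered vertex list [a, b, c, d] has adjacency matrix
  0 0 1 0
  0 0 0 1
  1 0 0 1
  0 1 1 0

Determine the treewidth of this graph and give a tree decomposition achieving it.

Treewidth 1.
One such decomposition:
Bags: B1 = {b, d}  B2 = {c, d}  B3 = {a, c}
Tree: B1–B2, B2–B3

Every bag has size at most 2, so the width is 2 − 1 = 1 and tw(G) ≤ 1. Any graph with an edge has treewidth ≥ 1, and G has the edge b–d. Combining the bounds, tw(G) = 1.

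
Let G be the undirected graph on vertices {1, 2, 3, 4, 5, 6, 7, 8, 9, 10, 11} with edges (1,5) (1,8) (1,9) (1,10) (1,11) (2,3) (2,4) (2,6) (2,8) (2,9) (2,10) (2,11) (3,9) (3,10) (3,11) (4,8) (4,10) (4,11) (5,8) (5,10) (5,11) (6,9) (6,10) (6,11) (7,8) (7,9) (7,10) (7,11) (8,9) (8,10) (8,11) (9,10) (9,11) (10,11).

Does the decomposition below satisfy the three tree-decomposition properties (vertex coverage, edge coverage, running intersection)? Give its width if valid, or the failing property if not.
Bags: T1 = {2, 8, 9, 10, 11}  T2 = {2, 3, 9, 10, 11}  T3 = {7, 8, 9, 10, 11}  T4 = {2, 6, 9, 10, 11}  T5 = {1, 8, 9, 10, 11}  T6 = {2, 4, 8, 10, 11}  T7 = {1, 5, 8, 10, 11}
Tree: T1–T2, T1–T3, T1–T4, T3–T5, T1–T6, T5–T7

Yes; width 4.

Every vertex of G appears in some bag (union = {1, 2, 3, 4, 5, 6, 7, 8, 9, 10, 11}); every edge is covered by a bag; and for each vertex v the set of bags containing v is connected in the bag tree. The decomposition is therefore valid. The largest bag has 5 vertices, so the width is 4.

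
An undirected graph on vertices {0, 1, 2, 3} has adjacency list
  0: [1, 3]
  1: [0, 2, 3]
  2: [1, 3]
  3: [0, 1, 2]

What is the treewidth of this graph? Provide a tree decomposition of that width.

Treewidth 2.
Bags: B1 = {0, 1, 3}  B2 = {1, 2, 3}
Tree: B1–B2

Each bag holds 3 vertices, so the decomposition has width 2, which upper-bounds the treewidth. On the other hand G contains the 3-clique {0, 1, 3}. A clique must lie in a single bag of any decomposition, so no decomposition can have width below 2. Combining the bounds, tw(G) = 2.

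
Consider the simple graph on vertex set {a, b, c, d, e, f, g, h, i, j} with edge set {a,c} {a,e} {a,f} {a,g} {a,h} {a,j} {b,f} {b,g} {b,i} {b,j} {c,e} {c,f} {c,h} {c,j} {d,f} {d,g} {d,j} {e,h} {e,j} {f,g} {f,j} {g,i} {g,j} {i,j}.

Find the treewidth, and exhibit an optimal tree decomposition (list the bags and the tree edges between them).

The largest bag has 4 vertices, giving width 3; this decomposition certifies tw(G) ≤ 3. Conversely, {a, c, e, j} is a clique of size 4, and the vertices of any clique must share a bag in every tree decomposition; so some bag has ≥ 4 vertices and tw(G) ≥ 3. Hence tw(G) = 3 exactly.

Treewidth 3.
Bags: B1 = {b, f, g, j}  B2 = {b, g, i, j}  B3 = {a, f, g, j}  B4 = {a, c, f, j}  B5 = {a, c, e, j}  B6 = {d, f, g, j}  B7 = {a, c, e, h}
Tree: B1–B2, B1–B3, B3–B4, B4–B5, B1–B6, B5–B7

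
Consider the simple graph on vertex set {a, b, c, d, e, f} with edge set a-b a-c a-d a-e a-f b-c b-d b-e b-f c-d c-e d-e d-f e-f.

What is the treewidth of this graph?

4

A width-4 tree decomposition is:
Bags: B1 = {a, b, c, d, e}  B2 = {a, b, d, e, f}
Tree: B1–B2
Every bag has size at most 5, so the width is 5 − 1 = 4 and tw(G) ≤ 4. For the lower bound, the 5 vertices {a, b, c, d, e} are pairwise adjacent, and any tree decomposition puts a clique entirely inside one bag — forcing width ≥ 4. Hence tw(G) = 4 exactly.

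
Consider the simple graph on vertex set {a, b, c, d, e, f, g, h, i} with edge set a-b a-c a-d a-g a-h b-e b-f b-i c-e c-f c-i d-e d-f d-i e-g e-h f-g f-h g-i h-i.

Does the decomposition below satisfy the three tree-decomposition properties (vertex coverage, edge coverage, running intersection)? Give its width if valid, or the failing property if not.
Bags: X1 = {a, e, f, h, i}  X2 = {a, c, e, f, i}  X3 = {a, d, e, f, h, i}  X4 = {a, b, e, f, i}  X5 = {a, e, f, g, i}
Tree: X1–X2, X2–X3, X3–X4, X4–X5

A tree decomposition must satisfy three properties: every vertex lies in some bag; for every edge, both endpoints lie together in some bag; and for every vertex, the bags containing it form a connected subtree. Here bags containing vertex h are not connected in the tree, so the decomposition is invalid.

No — bags containing vertex h are not connected in the tree.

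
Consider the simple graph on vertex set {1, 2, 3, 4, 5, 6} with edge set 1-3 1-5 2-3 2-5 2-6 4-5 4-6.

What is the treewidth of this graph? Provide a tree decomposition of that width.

Treewidth 2.
One such decomposition:
Bags: B1 = {1, 3, 5}  B2 = {2, 3, 5}  B3 = {2, 4, 5}  B4 = {2, 4, 6}
Tree: B1–B2, B2–B3, B3–B4

Every bag has size at most 3, so the width is 3 − 1 = 2 and tw(G) ≤ 2. The edges 1–3–2–5–1 form a cycle, so G is not a tree and its treewidth is at least 2. Therefore the treewidth is 2.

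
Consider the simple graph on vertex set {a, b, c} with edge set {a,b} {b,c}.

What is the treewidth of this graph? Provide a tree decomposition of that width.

Each bag holds 2 vertices, so the decomposition has width 1, which upper-bounds the treewidth. Since G has at least one edge (e.g. b–a), it is not an edgeless graph, so tw(G) ≥ 1. Hence tw(G) = 1 exactly.

Treewidth 1.
Bags: B1 = {a, b}  B2 = {b, c}
Tree: B1–B2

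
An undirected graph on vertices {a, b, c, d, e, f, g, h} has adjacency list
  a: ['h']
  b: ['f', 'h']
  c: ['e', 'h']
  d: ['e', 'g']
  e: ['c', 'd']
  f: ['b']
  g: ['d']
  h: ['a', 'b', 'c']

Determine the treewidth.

1

A width-1 tree decomposition is:
Bags: B1 = {c, h}  B2 = {b, h}  B3 = {a, h}  B4 = {c, e}  B5 = {d, e}  B6 = {d, g}  B7 = {b, f}
Tree: B1–B2, B1–B3, B1–B4, B4–B5, B5–B6, B2–B7
Each bag holds 2 vertices, so the decomposition has width 1, which upper-bounds the treewidth. Since G has at least one edge (e.g. h–c), it is not an edgeless graph, so tw(G) ≥ 1. Therefore the treewidth is 1.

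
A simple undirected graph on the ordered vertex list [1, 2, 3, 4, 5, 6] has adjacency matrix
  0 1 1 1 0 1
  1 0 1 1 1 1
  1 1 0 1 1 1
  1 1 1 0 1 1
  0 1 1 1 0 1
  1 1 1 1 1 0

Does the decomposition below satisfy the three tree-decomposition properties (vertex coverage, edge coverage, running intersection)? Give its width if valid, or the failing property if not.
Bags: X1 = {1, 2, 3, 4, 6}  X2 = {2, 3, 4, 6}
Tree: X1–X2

A tree decomposition must satisfy three properties: every vertex lies in some bag; for every edge, both endpoints lie together in some bag; and for every vertex, the bags containing it form a connected subtree. Here vertex 5 appears in no bag, so the decomposition is invalid.

No — vertex 5 appears in no bag.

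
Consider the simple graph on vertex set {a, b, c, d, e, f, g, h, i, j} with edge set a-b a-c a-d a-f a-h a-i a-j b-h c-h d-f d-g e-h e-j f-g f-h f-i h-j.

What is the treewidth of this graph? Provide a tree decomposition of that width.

Every bag has size at most 3, so the width is 3 − 1 = 2 and tw(G) ≤ 2. For the lower bound, the 3 vertices {d, f, g} are pairwise adjacent, and any tree decomposition puts a clique entirely inside one bag — forcing width ≥ 2. Therefore the treewidth is 2.

Treewidth 2.
One such decomposition:
Bags: B1 = {a, h, j}  B2 = {a, b, h}  B3 = {a, c, h}  B4 = {a, f, h}  B5 = {a, d, f}  B6 = {a, f, i}  B7 = {e, h, j}  B8 = {d, f, g}
Tree: B1–B2, B1–B3, B3–B4, B4–B5, B5–B6, B1–B7, B5–B8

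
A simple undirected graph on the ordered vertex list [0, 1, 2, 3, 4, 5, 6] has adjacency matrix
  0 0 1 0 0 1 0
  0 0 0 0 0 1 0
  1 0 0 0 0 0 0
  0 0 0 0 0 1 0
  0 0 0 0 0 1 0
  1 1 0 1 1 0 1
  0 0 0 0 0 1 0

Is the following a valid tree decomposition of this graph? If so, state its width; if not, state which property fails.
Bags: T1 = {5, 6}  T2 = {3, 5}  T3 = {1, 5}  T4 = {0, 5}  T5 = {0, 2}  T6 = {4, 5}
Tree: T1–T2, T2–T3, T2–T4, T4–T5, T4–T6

Yes; width 1.

Checking the three conditions: (i) the bags cover all of {0, 1, 2, 3, 4, 5, 6}; (ii) for each edge, some bag contains both endpoints; (iii) the bags containing any fixed vertex form a subtree. All hold, so the decomposition is valid with width 2 − 1 = 1.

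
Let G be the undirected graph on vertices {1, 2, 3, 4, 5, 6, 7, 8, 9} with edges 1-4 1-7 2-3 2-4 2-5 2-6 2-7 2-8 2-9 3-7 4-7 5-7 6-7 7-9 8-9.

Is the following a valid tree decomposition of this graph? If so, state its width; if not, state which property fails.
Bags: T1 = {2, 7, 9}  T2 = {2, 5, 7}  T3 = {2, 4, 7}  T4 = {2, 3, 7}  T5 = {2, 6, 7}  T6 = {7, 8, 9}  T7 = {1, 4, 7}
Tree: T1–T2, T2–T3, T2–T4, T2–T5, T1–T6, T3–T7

No — edge (2,8) lies in no bag.

A tree decomposition must satisfy three properties: every vertex lies in some bag; for every edge, both endpoints lie together in some bag; and for every vertex, the bags containing it form a connected subtree. Here edge (2,8) lies in no bag, so the decomposition is invalid.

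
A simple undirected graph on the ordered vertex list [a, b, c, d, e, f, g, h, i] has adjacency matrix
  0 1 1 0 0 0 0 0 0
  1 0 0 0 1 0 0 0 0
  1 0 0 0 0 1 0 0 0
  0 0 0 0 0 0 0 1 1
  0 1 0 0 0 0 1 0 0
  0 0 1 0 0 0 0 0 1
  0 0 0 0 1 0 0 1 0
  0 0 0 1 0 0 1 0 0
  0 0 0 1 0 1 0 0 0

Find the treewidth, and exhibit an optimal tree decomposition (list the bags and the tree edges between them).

Every bag has size at most 3, so the width is 3 − 1 = 2 and tw(G) ≤ 2. Since g–e–b–a–c–f–i–d–h–g is a cycle in G, G is not acyclic. Forests are exactly the graphs of treewidth ≤ 1, so tw(G) ≥ 2. The upper and lower bounds meet at 2, so that is the treewidth.

Treewidth 2.
One optimal decomposition is:
Bags: B1 = {b, e, g}  B2 = {a, b, g}  B3 = {a, c, g}  B4 = {c, f, g}  B5 = {f, g, i}  B6 = {d, g, i}  B7 = {d, g, h}
Tree: B1–B2, B2–B3, B3–B4, B4–B5, B5–B6, B6–B7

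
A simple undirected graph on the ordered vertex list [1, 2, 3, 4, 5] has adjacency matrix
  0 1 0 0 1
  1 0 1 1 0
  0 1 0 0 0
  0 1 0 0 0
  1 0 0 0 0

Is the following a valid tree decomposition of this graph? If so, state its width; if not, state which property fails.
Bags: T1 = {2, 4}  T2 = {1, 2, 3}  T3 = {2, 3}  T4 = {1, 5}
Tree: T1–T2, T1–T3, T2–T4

A tree decomposition must satisfy three properties: every vertex lies in some bag; for every edge, both endpoints lie together in some bag; and for every vertex, the bags containing it form a connected subtree. Here bags containing vertex 3 are not connected in the tree, so the decomposition is invalid.

No — bags containing vertex 3 are not connected in the tree.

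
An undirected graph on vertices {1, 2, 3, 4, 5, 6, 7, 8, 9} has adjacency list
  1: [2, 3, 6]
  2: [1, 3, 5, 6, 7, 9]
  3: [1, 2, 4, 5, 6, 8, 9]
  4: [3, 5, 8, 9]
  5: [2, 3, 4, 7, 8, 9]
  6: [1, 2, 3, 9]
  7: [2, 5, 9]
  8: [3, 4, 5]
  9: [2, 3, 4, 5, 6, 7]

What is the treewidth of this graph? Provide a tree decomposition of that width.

Treewidth 3.
Bags: B1 = {2, 3, 6, 9}  B2 = {2, 3, 5, 9}  B3 = {3, 4, 5, 9}  B4 = {1, 2, 3, 6}  B5 = {2, 5, 7, 9}  B6 = {3, 4, 5, 8}
Tree: B1–B2, B2–B3, B1–B4, B2–B5, B3–B6

Every bag has size at most 4, so the width is 4 − 1 = 3 and tw(G) ≤ 3. Conversely, {3, 4, 5, 8} is a clique of size 4, and the vertices of any clique must share a bag in every tree decomposition; so some bag has ≥ 4 vertices and tw(G) ≥ 3. Combining the bounds, tw(G) = 3.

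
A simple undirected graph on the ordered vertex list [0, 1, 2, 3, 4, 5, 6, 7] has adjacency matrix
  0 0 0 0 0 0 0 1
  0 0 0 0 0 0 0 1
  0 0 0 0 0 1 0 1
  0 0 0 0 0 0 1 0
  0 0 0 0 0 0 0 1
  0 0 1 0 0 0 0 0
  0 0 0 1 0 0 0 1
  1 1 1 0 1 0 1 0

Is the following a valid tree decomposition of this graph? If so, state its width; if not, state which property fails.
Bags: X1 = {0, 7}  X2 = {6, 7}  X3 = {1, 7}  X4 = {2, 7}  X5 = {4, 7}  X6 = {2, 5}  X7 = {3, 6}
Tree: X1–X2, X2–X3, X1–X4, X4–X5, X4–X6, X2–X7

Yes; width 1.

Vertex coverage: the bags together contain {0, 1, 2, 3, 4, 5, 6, 7}, the full vertex set. Edge coverage: each edge of G has both endpoints in at least one bag. Running intersection: for every vertex, the bags containing it form a connected subtree. All three properties hold, so this is a valid tree decomposition of width max|bag| − 1 = 1, and hence tw(G) ≤ 1.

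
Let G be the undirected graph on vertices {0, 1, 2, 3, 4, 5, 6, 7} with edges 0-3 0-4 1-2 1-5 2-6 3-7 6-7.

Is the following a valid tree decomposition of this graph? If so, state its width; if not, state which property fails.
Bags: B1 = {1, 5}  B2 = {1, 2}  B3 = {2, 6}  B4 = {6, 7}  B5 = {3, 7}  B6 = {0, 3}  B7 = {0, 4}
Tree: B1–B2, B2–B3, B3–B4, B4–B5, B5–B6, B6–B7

Yes; width 1.

Vertex coverage: the bags together contain {0, 1, 2, 3, 4, 5, 6, 7}, the full vertex set. Edge coverage: each edge of G has both endpoints in at least one bag. Running intersection: for every vertex, the bags containing it form a connected subtree. All three properties hold, so this is a valid tree decomposition of width max|bag| − 1 = 1, and hence tw(G) ≤ 1.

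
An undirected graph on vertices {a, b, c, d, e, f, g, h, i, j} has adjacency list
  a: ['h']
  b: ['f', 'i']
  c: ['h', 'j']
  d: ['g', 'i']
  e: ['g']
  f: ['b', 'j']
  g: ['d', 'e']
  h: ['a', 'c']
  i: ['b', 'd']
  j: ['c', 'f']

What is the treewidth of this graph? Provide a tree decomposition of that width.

The largest bag has 2 vertices, giving width 1; this decomposition certifies tw(G) ≤ 1. Since G has at least one edge (e.g. e–g), it is not an edgeless graph, so tw(G) ≥ 1. The upper and lower bounds meet at 1, so that is the treewidth.

Treewidth 1.
One optimal decomposition is:
Bags: B1 = {e, g}  B2 = {d, g}  B3 = {d, i}  B4 = {b, i}  B5 = {b, f}  B6 = {f, j}  B7 = {c, j}  B8 = {c, h}  B9 = {a, h}
Tree: B1–B2, B2–B3, B3–B4, B4–B5, B5–B6, B6–B7, B7–B8, B8–B9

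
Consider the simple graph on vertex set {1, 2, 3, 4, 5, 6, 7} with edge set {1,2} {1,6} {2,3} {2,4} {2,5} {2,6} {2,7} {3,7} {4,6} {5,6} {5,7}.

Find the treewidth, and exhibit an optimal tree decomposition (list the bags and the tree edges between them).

The largest bag has 3 vertices, giving width 2; this decomposition certifies tw(G) ≤ 2. For the lower bound, the 3 vertices {2, 3, 7} are pairwise adjacent, and any tree decomposition puts a clique entirely inside one bag — forcing width ≥ 2. Therefore the treewidth is 2.

Treewidth 2.
Bags: B1 = {2, 3, 7}  B2 = {2, 5, 7}  B3 = {2, 5, 6}  B4 = {1, 2, 6}  B5 = {2, 4, 6}
Tree: B1–B2, B2–B3, B3–B4, B4–B5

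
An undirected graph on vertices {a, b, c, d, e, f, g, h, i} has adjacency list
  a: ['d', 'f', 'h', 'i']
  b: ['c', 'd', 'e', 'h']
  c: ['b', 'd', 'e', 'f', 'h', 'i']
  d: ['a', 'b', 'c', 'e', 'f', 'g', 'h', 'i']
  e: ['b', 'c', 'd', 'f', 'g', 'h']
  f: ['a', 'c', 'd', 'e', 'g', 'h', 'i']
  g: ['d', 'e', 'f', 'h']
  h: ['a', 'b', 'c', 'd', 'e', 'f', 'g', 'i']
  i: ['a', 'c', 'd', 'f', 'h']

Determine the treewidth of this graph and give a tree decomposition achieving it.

Treewidth 4.
One such decomposition:
Bags: B1 = {d, e, f, g, h}  B2 = {c, d, e, f, h}  B3 = {c, d, f, h, i}  B4 = {a, d, f, h, i}  B5 = {b, c, d, e, h}
Tree: B1–B2, B2–B3, B3–B4, B2–B5

The largest bag has 5 vertices, giving width 4; this decomposition certifies tw(G) ≤ 4. On the other hand G contains the 5-clique {d, e, f, g, h}. A clique must lie in a single bag of any decomposition, so no decomposition can have width below 4. Therefore the treewidth is 4.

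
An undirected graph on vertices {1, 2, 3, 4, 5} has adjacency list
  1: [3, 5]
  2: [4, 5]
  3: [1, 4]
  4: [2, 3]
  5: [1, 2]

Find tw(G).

2

A width-2 tree decomposition is:
Bags: B1 = {2, 3, 4}  B2 = {2, 3, 5}  B3 = {1, 3, 5}
Tree: B1–B2, B2–B3
Each bag holds 3 vertices, so the decomposition has width 2, which upper-bounds the treewidth. The edges 3–4–2–5–1–3 form a cycle, so G is not a tree and its treewidth is at least 2. The upper and lower bounds meet at 2, so that is the treewidth.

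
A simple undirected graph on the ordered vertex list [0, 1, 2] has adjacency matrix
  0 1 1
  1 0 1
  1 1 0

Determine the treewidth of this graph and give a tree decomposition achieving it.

Treewidth 2.
One such decomposition:
Bags: B1 = {0, 1, 2}
Tree: (single bag)

With just one bag of size 3, the width is 3 − 1 = 2, so tw(G) ≤ 2. For the lower bound, the 3 vertices {0, 1, 2} are pairwise adjacent, and any tree decomposition puts a clique entirely inside one bag — forcing width ≥ 2. Combining the bounds, tw(G) = 2.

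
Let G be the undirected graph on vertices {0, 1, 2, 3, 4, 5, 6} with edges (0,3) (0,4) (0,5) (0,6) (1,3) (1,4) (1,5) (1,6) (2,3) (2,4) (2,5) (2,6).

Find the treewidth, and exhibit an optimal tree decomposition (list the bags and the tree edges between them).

Each bag holds 4 vertices, so the decomposition has width 3, which upper-bounds the treewidth. For the lower bound: the 4 vertex sets {0,3}, {2,6}, {1}, {5} are disjoint, each induces a connected subgraph, and every pair is joined by at least one edge of G. Contracting each set to a single vertex therefore yields K_{4} as a minor, and since treewidth is minor-monotone, tw(G) ≥ tw(K_{4}) = 3. Hence tw(G) = 3 exactly.

Treewidth 3.
One optimal decomposition is:
Bags: B1 = {0, 1, 2, 3}  B2 = {0, 1, 2, 6}  B3 = {0, 1, 2, 5}  B4 = {0, 1, 2, 4}
Tree: B1–B2, B2–B3, B3–B4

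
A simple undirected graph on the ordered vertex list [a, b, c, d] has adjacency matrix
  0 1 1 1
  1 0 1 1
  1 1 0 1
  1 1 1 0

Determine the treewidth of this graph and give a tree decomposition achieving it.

A single bag containing all 4 vertices is trivially a valid decomposition of width 3. On the other hand G contains the 4-clique {a, b, c, d}. A clique must lie in a single bag of any decomposition, so no decomposition can have width below 3. Combining the bounds, tw(G) = 3.

Treewidth 3.
Bags: B1 = {a, b, c, d}
Tree: (single bag)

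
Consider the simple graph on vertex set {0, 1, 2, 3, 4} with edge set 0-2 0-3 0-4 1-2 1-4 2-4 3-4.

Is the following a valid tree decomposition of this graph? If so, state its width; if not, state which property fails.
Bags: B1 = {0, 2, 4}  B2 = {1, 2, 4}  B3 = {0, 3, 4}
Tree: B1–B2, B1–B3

Every vertex of G appears in some bag (union = {0, 1, 2, 3, 4}); every edge is covered by a bag; and for each vertex v the set of bags containing v is connected in the bag tree. The decomposition is therefore valid. The largest bag has 3 vertices, so the width is 2.

Yes; width 2.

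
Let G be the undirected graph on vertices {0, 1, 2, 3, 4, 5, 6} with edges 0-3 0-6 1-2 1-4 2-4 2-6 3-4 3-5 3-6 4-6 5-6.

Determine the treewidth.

A width-2 tree decomposition is:
Bags: B1 = {2, 4, 6}  B2 = {3, 4, 6}  B3 = {0, 3, 6}  B4 = {1, 2, 4}  B5 = {3, 5, 6}
Tree: B1–B2, B2–B3, B1–B4, B3–B5
The largest bag has 3 vertices, giving width 2; this decomposition certifies tw(G) ≤ 2. On the other hand G contains the 3-clique {1, 2, 4}. A clique must lie in a single bag of any decomposition, so no decomposition can have width below 2. Therefore the treewidth is 2.

2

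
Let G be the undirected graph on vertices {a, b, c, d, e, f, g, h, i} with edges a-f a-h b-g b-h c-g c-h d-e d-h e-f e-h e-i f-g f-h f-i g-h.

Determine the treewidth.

A width-2 tree decomposition is:
Bags: B1 = {a, f, h}  B2 = {f, g, h}  B3 = {e, f, h}  B4 = {c, g, h}  B5 = {b, g, h}  B6 = {d, e, h}  B7 = {e, f, i}
Tree: B1–B2, B2–B3, B2–B4, B2–B5, B3–B6, B3–B7
Each bag holds 3 vertices, so the decomposition has width 2, which upper-bounds the treewidth. For the lower bound, the 3 vertices {d, e, h} are pairwise adjacent, and any tree decomposition puts a clique entirely inside one bag — forcing width ≥ 2. Hence tw(G) = 2 exactly.

2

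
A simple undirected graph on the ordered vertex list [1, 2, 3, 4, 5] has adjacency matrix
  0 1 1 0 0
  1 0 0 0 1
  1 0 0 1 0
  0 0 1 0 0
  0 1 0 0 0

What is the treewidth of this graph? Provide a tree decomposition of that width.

Each bag holds 2 vertices, so the decomposition has width 1, which upper-bounds the treewidth. Since G has at least one edge (e.g. 4–3), it is not an edgeless graph, so tw(G) ≥ 1. Therefore the treewidth is 1.

Treewidth 1.
One such decomposition:
Bags: B1 = {3, 4}  B2 = {1, 3}  B3 = {1, 2}  B4 = {2, 5}
Tree: B1–B2, B2–B3, B3–B4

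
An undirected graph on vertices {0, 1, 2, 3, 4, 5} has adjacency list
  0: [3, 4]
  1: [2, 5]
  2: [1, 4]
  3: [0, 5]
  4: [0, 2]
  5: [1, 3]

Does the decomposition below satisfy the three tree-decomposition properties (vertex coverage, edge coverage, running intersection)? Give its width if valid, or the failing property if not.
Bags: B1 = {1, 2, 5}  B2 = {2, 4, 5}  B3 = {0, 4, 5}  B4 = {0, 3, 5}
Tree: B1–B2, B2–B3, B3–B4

Yes; width 2.

Every vertex of G appears in some bag (union = {0, 1, 2, 3, 4, 5}); every edge is covered by a bag; and for each vertex v the set of bags containing v is connected in the bag tree. The decomposition is therefore valid. The largest bag has 3 vertices, so the width is 2.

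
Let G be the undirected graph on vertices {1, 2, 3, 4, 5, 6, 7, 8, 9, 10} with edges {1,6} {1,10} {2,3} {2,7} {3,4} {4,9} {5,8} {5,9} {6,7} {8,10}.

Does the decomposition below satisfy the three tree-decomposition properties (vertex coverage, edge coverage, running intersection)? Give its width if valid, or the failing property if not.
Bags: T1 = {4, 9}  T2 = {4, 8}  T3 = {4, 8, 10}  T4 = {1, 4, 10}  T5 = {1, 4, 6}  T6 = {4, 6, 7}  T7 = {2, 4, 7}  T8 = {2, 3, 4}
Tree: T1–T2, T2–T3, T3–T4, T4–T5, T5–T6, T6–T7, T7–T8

A tree decomposition must satisfy three properties: every vertex lies in some bag; for every edge, both endpoints lie together in some bag; and for every vertex, the bags containing it form a connected subtree. Here vertex 5 appears in no bag, so the decomposition is invalid.

No — vertex 5 appears in no bag.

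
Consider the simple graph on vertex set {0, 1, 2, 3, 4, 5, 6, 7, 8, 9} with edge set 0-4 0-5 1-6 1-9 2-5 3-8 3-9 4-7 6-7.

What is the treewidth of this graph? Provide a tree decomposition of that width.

Treewidth 1.
Bags: B1 = {3, 8}  B2 = {3, 9}  B3 = {1, 9}  B4 = {1, 6}  B5 = {6, 7}  B6 = {4, 7}  B7 = {0, 4}  B8 = {0, 5}  B9 = {2, 5}
Tree: B1–B2, B2–B3, B3–B4, B4–B5, B5–B6, B6–B7, B7–B8, B8–B9

The largest bag has 2 vertices, giving width 1; this decomposition certifies tw(G) ≤ 1. Since G has at least one edge (e.g. 8–3), it is not an edgeless graph, so tw(G) ≥ 1. Combining the bounds, tw(G) = 1.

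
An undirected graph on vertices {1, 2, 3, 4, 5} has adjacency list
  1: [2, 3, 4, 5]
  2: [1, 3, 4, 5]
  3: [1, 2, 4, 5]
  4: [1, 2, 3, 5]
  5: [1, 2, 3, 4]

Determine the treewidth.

A width-4 tree decomposition is:
Bags: B1 = {1, 2, 3, 4, 5}
Tree: (single bag)
A single bag containing all 5 vertices is trivially a valid decomposition of width 4. Conversely, {1, 2, 3, 4, 5} is a clique of size 5, and the vertices of any clique must share a bag in every tree decomposition; so some bag has ≥ 5 vertices and tw(G) ≥ 4. Combining the bounds, tw(G) = 4.

4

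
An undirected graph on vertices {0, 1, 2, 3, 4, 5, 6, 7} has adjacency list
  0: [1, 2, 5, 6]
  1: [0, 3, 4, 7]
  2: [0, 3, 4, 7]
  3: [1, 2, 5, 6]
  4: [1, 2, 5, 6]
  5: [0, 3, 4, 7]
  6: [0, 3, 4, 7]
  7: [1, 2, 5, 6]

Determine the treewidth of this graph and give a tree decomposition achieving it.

Treewidth 4.
Bags: B1 = {1, 2, 4, 5, 6}  B2 = {1, 2, 5, 6, 7}  B3 = {1, 2, 3, 5, 6}  B4 = {0, 1, 2, 5, 6}
Tree: B1–B2, B2–B3, B3–B4

Every bag has size at most 5, so the width is 5 − 1 = 4 and tw(G) ≤ 4. For the lower bound: the 5 vertex sets {4,6}, {1,7}, {2,3}, {5}, {0} are disjoint, each induces a connected subgraph, and every pair is joined by at least one edge of G. Contracting each set to a single vertex therefore yields K_{5} as a minor, and since treewidth is minor-monotone, tw(G) ≥ tw(K_{5}) = 4. The upper and lower bounds meet at 4, so that is the treewidth.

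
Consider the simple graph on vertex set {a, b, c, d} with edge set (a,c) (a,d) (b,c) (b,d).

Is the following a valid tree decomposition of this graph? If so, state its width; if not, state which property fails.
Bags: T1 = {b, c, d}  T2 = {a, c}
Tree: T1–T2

A tree decomposition must satisfy three properties: every vertex lies in some bag; for every edge, both endpoints lie together in some bag; and for every vertex, the bags containing it form a connected subtree. Here edge (d,a) lies in no bag, so the decomposition is invalid.

No — edge (d,a) lies in no bag.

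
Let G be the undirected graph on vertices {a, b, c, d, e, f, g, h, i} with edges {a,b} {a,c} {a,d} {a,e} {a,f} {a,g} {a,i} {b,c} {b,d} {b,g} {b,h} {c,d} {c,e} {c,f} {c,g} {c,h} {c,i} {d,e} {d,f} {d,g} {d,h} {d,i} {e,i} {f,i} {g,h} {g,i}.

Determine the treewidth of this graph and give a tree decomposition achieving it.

Every bag has size at most 5, so the width is 5 − 1 = 4 and tw(G) ≤ 4. On the other hand G contains the 5-clique {b, c, d, g, h}. A clique must lie in a single bag of any decomposition, so no decomposition can have width below 4. Hence tw(G) = 4 exactly.

Treewidth 4.
One optimal decomposition is:
Bags: B1 = {a, c, d, g, i}  B2 = {a, b, c, d, g}  B3 = {a, c, d, f, i}  B4 = {a, c, d, e, i}  B5 = {b, c, d, g, h}
Tree: B1–B2, B1–B3, B1–B4, B2–B5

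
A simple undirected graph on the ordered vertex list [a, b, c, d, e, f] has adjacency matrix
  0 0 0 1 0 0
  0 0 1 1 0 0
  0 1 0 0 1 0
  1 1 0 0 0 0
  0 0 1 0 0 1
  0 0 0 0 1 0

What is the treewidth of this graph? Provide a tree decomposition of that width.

Each bag holds 2 vertices, so the decomposition has width 1, which upper-bounds the treewidth. Since G has at least one edge (e.g. f–e), it is not an edgeless graph, so tw(G) ≥ 1. Combining the bounds, tw(G) = 1.

Treewidth 1.
Bags: B1 = {e, f}  B2 = {c, e}  B3 = {b, c}  B4 = {b, d}  B5 = {a, d}
Tree: B1–B2, B2–B3, B3–B4, B4–B5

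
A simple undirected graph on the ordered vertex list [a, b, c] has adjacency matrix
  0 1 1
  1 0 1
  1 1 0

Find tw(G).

A width-2 tree decomposition is:
Bags: B1 = {a, b, c}
Tree: (single bag)
A single bag containing all 3 vertices is trivially a valid decomposition of width 2. For the lower bound, the 3 vertices {a, b, c} are pairwise adjacent, and any tree decomposition puts a clique entirely inside one bag — forcing width ≥ 2. Combining the bounds, tw(G) = 2.

2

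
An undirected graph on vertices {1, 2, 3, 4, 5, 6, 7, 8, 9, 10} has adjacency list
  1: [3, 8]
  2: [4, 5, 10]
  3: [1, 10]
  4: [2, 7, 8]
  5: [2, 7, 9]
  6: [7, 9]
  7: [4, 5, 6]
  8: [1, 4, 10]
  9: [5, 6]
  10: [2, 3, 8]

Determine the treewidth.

2

A width-2 tree decomposition is:
Bags: B1 = {5, 6, 9}  B2 = {5, 6, 7}  B3 = {2, 5, 7}  B4 = {2, 4, 7}  B5 = {2, 4, 10}  B6 = {4, 8, 10}  B7 = {3, 8, 10}  B8 = {1, 3, 8}
Tree: B1–B2, B2–B3, B3–B4, B4–B5, B5–B6, B6–B7, B7–B8
Every bag has size at most 3, so the width is 3 − 1 = 2 and tw(G) ≤ 2. Since 9–6–7–5–9 is a cycle in G, G is not acyclic. Forests are exactly the graphs of treewidth ≤ 1, so tw(G) ≥ 2. Hence tw(G) = 2 exactly.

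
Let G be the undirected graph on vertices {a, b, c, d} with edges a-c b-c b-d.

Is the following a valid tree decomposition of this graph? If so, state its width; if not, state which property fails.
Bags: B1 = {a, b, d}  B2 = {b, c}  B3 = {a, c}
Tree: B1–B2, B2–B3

No — bags containing vertex a are not connected in the tree.

A tree decomposition must satisfy three properties: every vertex lies in some bag; for every edge, both endpoints lie together in some bag; and for every vertex, the bags containing it form a connected subtree. Here bags containing vertex a are not connected in the tree, so the decomposition is invalid.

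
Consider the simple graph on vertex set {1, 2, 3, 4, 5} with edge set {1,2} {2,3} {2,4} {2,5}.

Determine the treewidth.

1

A width-1 tree decomposition is:
Bags: B1 = {1, 2}  B2 = {2, 5}  B3 = {2, 4}  B4 = {2, 3}
Tree: B1–B2, B1–B3, B2–B4
Each bag holds 2 vertices, so the decomposition has width 1, which upper-bounds the treewidth. Since G has at least one edge (e.g. 1–2), it is not an edgeless graph, so tw(G) ≥ 1. Combining the bounds, tw(G) = 1.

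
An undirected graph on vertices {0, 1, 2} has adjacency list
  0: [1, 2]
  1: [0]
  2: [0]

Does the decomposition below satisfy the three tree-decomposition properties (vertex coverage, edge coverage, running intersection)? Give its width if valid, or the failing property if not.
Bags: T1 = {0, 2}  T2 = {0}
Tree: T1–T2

No — vertex 1 appears in no bag.

A tree decomposition must satisfy three properties: every vertex lies in some bag; for every edge, both endpoints lie together in some bag; and for every vertex, the bags containing it form a connected subtree. Here vertex 1 appears in no bag, so the decomposition is invalid.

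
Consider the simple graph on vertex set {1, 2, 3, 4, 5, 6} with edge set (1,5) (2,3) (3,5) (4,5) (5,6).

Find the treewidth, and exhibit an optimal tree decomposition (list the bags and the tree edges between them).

The largest bag has 2 vertices, giving width 1; this decomposition certifies tw(G) ≤ 1. Any graph with an edge has treewidth ≥ 1, and G has the edge 2–3. Therefore the treewidth is 1.

Treewidth 1.
One optimal decomposition is:
Bags: B1 = {2, 3}  B2 = {3, 5}  B3 = {1, 5}  B4 = {5, 6}  B5 = {4, 5}
Tree: B1–B2, B2–B3, B2–B4, B3–B5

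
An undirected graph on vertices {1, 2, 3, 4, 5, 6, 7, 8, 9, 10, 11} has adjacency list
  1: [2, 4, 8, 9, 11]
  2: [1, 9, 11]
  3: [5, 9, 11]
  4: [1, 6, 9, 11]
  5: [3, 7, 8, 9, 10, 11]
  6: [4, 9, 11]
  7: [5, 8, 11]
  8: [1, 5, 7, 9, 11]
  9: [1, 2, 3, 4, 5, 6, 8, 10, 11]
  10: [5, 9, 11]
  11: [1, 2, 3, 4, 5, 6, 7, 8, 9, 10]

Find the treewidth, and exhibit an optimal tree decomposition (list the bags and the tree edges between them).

Treewidth 3.
One optimal decomposition is:
Bags: B1 = {5, 8, 9, 11}  B2 = {1, 8, 9, 11}  B3 = {1, 2, 9, 11}  B4 = {3, 5, 9, 11}  B5 = {1, 4, 9, 11}  B6 = {5, 9, 10, 11}  B7 = {4, 6, 9, 11}  B8 = {5, 7, 8, 11}
Tree: B1–B2, B2–B3, B1–B4, B3–B5, B1–B6, B5–B7, B1–B8

Every bag has size at most 4, so the width is 4 − 1 = 3 and tw(G) ≤ 3. Conversely, {1, 8, 9, 11} is a clique of size 4, and the vertices of any clique must share a bag in every tree decomposition; so some bag has ≥ 4 vertices and tw(G) ≥ 3. Therefore the treewidth is 3.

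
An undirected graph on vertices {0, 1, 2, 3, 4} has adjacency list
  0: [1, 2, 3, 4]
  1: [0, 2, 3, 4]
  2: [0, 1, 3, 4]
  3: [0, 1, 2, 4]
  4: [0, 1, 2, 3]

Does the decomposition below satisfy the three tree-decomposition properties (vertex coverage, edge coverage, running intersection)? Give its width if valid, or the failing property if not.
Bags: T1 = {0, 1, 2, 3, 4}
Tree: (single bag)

Yes; width 4.

Every vertex of G appears in some bag (union = {0, 1, 2, 3, 4}); every edge is covered by a bag; and for each vertex v the set of bags containing v is connected in the bag tree. The decomposition is therefore valid. The largest bag has 5 vertices, so the width is 4.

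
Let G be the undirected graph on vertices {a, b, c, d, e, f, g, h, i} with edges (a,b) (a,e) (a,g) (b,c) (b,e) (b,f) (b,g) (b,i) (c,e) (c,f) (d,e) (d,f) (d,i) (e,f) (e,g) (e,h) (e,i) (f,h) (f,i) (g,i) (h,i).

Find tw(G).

A width-3 tree decomposition is:
Bags: B1 = {b, e, g, i}  B2 = {b, e, f, i}  B3 = {d, e, f, i}  B4 = {e, f, h, i}  B5 = {a, b, e, g}  B6 = {b, c, e, f}
Tree: B1–B2, B2–B3, B3–B4, B1–B5, B2–B6
Every bag has size at most 4, so the width is 4 − 1 = 3 and tw(G) ≤ 3. On the other hand G contains the 4-clique {a, b, e, g}. A clique must lie in a single bag of any decomposition, so no decomposition can have width below 3. Hence tw(G) = 3 exactly.

3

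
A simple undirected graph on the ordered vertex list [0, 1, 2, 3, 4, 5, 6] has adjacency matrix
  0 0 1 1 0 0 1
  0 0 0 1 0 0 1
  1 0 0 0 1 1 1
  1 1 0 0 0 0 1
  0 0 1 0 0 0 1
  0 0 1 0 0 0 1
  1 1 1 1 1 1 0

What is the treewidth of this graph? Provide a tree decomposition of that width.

Treewidth 2.
One such decomposition:
Bags: B1 = {2, 5, 6}  B2 = {2, 4, 6}  B3 = {0, 2, 6}  B4 = {0, 3, 6}  B5 = {1, 3, 6}
Tree: B1–B2, B1–B3, B3–B4, B4–B5

Every bag has size at most 3, so the width is 3 − 1 = 2 and tw(G) ≤ 2. For the lower bound, the 3 vertices {1, 3, 6} are pairwise adjacent, and any tree decomposition puts a clique entirely inside one bag — forcing width ≥ 2. The upper and lower bounds meet at 2, so that is the treewidth.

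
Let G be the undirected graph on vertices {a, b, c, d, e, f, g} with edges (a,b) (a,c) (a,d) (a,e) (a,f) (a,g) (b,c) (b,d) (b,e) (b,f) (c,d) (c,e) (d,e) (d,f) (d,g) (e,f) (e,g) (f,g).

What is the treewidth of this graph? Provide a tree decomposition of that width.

Treewidth 4.
Bags: B1 = {a, d, e, f, g}  B2 = {a, b, d, e, f}  B3 = {a, b, c, d, e}
Tree: B1–B2, B2–B3

The largest bag has 5 vertices, giving width 4; this decomposition certifies tw(G) ≤ 4. Conversely, {a, b, c, d, e} is a clique of size 5, and the vertices of any clique must share a bag in every tree decomposition; so some bag has ≥ 5 vertices and tw(G) ≥ 4. Combining the bounds, tw(G) = 4.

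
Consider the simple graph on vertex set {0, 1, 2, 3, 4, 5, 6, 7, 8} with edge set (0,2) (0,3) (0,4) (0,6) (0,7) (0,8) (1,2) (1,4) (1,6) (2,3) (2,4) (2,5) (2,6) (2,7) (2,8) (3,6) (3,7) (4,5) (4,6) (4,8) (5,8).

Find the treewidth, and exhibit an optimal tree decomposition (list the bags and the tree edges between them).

The largest bag has 4 vertices, giving width 3; this decomposition certifies tw(G) ≤ 3. On the other hand G contains the 4-clique {0, 2, 4, 8}. A clique must lie in a single bag of any decomposition, so no decomposition can have width below 3. Hence tw(G) = 3 exactly.

Treewidth 3.
One such decomposition:
Bags: B1 = {0, 2, 4, 6}  B2 = {1, 2, 4, 6}  B3 = {0, 2, 3, 6}  B4 = {0, 2, 4, 8}  B5 = {0, 2, 3, 7}  B6 = {2, 4, 5, 8}
Tree: B1–B2, B1–B3, B1–B4, B3–B5, B4–B6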